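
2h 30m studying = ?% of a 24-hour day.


10.4%

Time: 150 minutes
Day: 1440 minutes
Percentage = (150/1440) × 100 ≈ 10.4%


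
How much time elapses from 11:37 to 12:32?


End time in minutes: 12×60 + 32 = 752
Start time in minutes: 11×60 + 37 = 697
Difference = 752 - 697 = 55 minutes
= 0 hours 55 minutes

0h 55m


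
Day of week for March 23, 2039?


Wednesday

Zeller's congruence:
q=23, m=3, k=39, j=20
h = (23 + ⌊13×4/5⌋ + 39 + ⌊39/4⌋ + ⌊20/4⌋ - 2×20) mod 7
= (23 + 10 + 39 + 9 + 5 - 40) mod 7
= 46 mod 7 = 4
h=4 → Wednesday


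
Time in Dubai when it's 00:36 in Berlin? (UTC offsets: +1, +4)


03:36

Time difference = UTC+4 - UTC+1 = +3 hours
New hour = (0 + 3) mod 24
= 3 mod 24 = 3
Minutes unchanged → 03:36


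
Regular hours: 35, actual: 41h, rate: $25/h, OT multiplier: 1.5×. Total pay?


Regular: 35h × $25 = $875.00
Overtime: 41 - 35 = 6h
OT pay: 6h × $25 × 1.5 = $225.00
Total = $875.00 + $225.00 = $1100.00

$1100.00


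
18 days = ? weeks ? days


Weeks: 18 ÷ 7 = 2 remainder 4

2 weeks 4 days


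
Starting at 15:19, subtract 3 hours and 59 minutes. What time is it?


Start: 919 minutes from midnight
Subtract: 239 minutes
Remaining: 919 - 239 = 680
Hours: 11, Minutes: 20

11:20


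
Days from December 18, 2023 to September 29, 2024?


286 days

From December 18, 2023 to September 29, 2024
Rest of December 2023: 31 - 18 = 13
Full months: January 31, February 2024 29, March 31, April 30, May 31, June 30, July 31, August 31
Days into September 2024: 29
Total = 13 + 31 + 29 + 31 + 30 + 31 + 30 + 31 + 31 + 29 = 286 days


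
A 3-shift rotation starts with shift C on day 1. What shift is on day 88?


Shift C

Shifts: A, B, C
Start: C (index 2)
Day 88: (2 + 88 - 1) mod 3
= 89 mod 3
= 2
Index 2 → shift C


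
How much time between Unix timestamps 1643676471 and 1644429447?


Difference = 1644429447 - 1643676471 = 752976 seconds
In hours: 752976 / 3600 ≈ 209.2
In days: 752976 / 86400 ≈ 8.72

752976 seconds (209.2 hours / 8.72 days)


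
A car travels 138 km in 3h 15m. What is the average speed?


42.5 km/h

Distance: 138 km
Time: 3h 15m = 195 min = 195/60 = 13/4 hours
Speed = 138 ÷ (13/4) = 138 × 4 / 13 = 552/13 ≈ 42.5 km/h


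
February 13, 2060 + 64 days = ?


Start: February 13, 2060
Add 64 days
February 13 → March 1: 29 - 13 + 1 = 17 days (64 - 17 = 47 left)
March 1 → April 1: 31 - 1 + 1 = 31 days (47 - 31 = 16 left)
April 1 + 16 = April 17, 2060

April 17, 2060


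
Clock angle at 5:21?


34.5°

Hour hand = 5×30 + 21×0.5 = 160.5°
Minute hand = 21×6 = 126°
Difference = |160.5 - 126| = 34.5°


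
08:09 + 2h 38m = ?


Start: 489 minutes from midnight
Add: 158 minutes
Total: 647 minutes
Hours: 647 ÷ 60 = 10 remainder 47

10:47


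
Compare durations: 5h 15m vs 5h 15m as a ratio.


1:1 (1.00)

Duration 1: 315 minutes
Duration 2: 315 minutes
Ratio = 315:315
GCD = 315
Simplified = 1:1
As a decimal: 1/1 = 1.00


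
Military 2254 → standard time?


Hour: 22
22 - 12 = 10 → PM

10:54 PM


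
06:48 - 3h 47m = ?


03:01

Start: 408 minutes from midnight
Subtract: 227 minutes
Remaining: 408 - 227 = 181
Hours: 3, Minutes: 1


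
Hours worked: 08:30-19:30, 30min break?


Total time = (19×60+30) - (8×60+30)
= 1170 - 510 = 660 min
Minus break: 660 - 30 = 630 min
= 10h 30m

10h 30m (630 minutes)


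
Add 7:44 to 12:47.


Start: 767 minutes from midnight
Add: 464 minutes
Total: 1231 minutes
Hours: 1231 ÷ 60 = 20 remainder 31

20:31


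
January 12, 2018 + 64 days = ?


March 17, 2018

Start: January 12, 2018
Add 64 days
January 12 → February 1: 31 - 12 + 1 = 20 days (64 - 20 = 44 left)
February 1 → March 1: 28 - 1 + 1 = 28 days (44 - 28 = 16 left)
March 1 + 16 = March 17, 2018


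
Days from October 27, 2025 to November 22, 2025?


From October 27, 2025 to November 22, 2025
Rest of October 2025: 31 - 27 = 4
Days into November 2025: 22
Total = 4 + 22 = 26 days

26 days


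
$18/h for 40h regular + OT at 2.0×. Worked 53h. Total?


Regular: 40h × $18 = $720.00
Overtime: 53 - 40 = 13h
OT pay: 13h × $18 × 2.0 = $468.00
Total = $720.00 + $468.00 = $1188.00

$1188.00


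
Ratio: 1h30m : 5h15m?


2:7 (0.29)

Duration 1: 90 minutes
Duration 2: 315 minutes
Ratio = 90:315
GCD = 45
Simplified = 2:7
As a decimal: 2/7 ≈ 0.29


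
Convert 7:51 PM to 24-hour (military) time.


Input: 7:51 PM
PM: 7 + 12 = 19

19:51


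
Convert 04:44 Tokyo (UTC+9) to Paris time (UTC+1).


Time difference = UTC+1 - UTC+9 = -8 hours
New hour = (4 -8) mod 24
= -4 mod 24 = 20
Minutes unchanged → 20:44; -4 < 0 → previous day

20:44 (previous day)


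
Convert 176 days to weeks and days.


Weeks: 176 ÷ 7 = 25 remainder 1

25 weeks 1 days


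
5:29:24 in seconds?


19764 seconds

Hours: 5 × 3600 = 18000
Minutes: 29 × 60 = 1740
Seconds: 24
Total = 18000 + 1740 + 24 = 19764


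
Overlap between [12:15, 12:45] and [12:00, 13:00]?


30 minutes

Meeting A: 735-765 (in minutes from midnight)
Meeting B: 720-780
Overlap start = max(735, 720) = 735
Overlap end = min(765, 780) = 765
Overlap = max(0, 765 - 735) = 30 min


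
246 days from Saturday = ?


Start: Saturday (index 5)
(5 + 246) mod 7
= 251 mod 7
= 6
Index 6 → Sunday

Sunday


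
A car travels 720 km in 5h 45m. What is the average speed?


125.2 km/h

Distance: 720 km
Time: 5h 45m = 345 min = 345/60 = 23/4 hours
Speed = 720 ÷ (23/4) = 720 × 4 / 23 = 2880/23 ≈ 125.2 km/h


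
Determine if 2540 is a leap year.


Yes

Rules: divisible by 4 AND (not by 100 OR by 400)
2540 ÷ 4 = 635 exactly → divisible by 4
2540 ÷ 100 = 25 remainder 40 → not divisible by 100
Divisible by 4 but not by 100 → leap year


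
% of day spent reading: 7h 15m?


30.2%

Time: 435 minutes
Day: 1440 minutes
Percentage = (435/1440) × 100 ≈ 30.2%


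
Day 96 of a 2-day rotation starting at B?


Shift A

Shifts: A, B
Start: B (index 1)
Day 96: (1 + 96 - 1) mod 2
= 96 mod 2
= 0
Index 0 → shift A


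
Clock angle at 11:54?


Hour hand = 11×30 + 54×0.5 = 357.0°
Minute hand = 54×6 = 324°
Difference = |357.0 - 324| = 33.0°

33.0°


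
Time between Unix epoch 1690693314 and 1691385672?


692358 seconds (192.3 hours / 8.01 days)

Difference = 1691385672 - 1690693314 = 692358 seconds
In hours: 692358 / 3600 ≈ 192.3
In days: 692358 / 86400 ≈ 8.01


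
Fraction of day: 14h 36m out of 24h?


Total minutes: 14×60 + 36 = 876
Day = 24×60 = 1440 minutes
Fraction = 876/1440 ≈ 0.6083
As a percentage: 876/1440 × 100 ≈ 60.83%

0.6083 (60.83%)


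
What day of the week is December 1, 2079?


Friday

Zeller's congruence:
q=1, m=12, k=79, j=20
h = (1 + ⌊13×13/5⌋ + 79 + ⌊79/4⌋ + ⌊20/4⌋ - 2×20) mod 7
= (1 + 33 + 79 + 19 + 5 - 40) mod 7
= 97 mod 7 = 6
h=6 → Friday


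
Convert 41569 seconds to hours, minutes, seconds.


11h 32m 49s

Hours: 41569 ÷ 3600 = 11 remainder 1969
Minutes: 1969 ÷ 60 = 32 remainder 49
Seconds: 49


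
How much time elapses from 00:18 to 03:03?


2h 45m

End time in minutes: 3×60 + 3 = 183
Start time in minutes: 0×60 + 18 = 18
Difference = 183 - 18 = 165 minutes
= 2 hours 45 minutes


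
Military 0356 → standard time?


3:56 AM

Hour: 3
3 < 12 → AM


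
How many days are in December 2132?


Month: December (month 12)
December has 31 days

31 days


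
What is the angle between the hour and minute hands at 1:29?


129.5°

Hour hand = 1×30 + 29×0.5 = 44.5°
Minute hand = 29×6 = 174°
Difference = |44.5 - 174| = 129.5°


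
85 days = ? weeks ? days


Weeks: 85 ÷ 7 = 12 remainder 1

12 weeks 1 days


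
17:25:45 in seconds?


62745 seconds

Hours: 17 × 3600 = 61200
Minutes: 25 × 60 = 1500
Seconds: 45
Total = 61200 + 1500 + 45 = 62745


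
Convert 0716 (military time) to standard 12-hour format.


7:16 AM

Hour: 7
7 < 12 → AM


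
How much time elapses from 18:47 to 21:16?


2h 29m

End time in minutes: 21×60 + 16 = 1276
Start time in minutes: 18×60 + 47 = 1127
Difference = 1276 - 1127 = 149 minutes
= 2 hours 29 minutes


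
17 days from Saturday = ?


Start: Saturday (index 5)
(5 + 17) mod 7
= 22 mod 7
= 1
Index 1 → Tuesday

Tuesday


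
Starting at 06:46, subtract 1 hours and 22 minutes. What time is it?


05:24

Start: 406 minutes from midnight
Subtract: 82 minutes
Remaining: 406 - 82 = 324
Hours: 5, Minutes: 24


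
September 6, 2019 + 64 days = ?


November 9, 2019

Start: September 6, 2019
Add 64 days
September 6 → October 1: 30 - 6 + 1 = 25 days (64 - 25 = 39 left)
October 1 → November 1: 31 - 1 + 1 = 31 days (39 - 31 = 8 left)
November 1 + 8 = November 9, 2019


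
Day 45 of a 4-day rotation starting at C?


Shifts: A, B, C, D
Start: C (index 2)
Day 45: (2 + 45 - 1) mod 4
= 46 mod 4
= 2
Index 2 → shift C

Shift C


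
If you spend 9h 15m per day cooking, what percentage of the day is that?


Time: 555 minutes
Day: 1440 minutes
Percentage = (555/1440) × 100 ≈ 38.5%

38.5%


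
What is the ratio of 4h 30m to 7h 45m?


18:31 (0.58)

Duration 1: 270 minutes
Duration 2: 465 minutes
Ratio = 270:465
GCD = 15
Simplified = 18:31
As a decimal: 18/31 ≈ 0.58


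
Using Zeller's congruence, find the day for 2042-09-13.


Zeller's congruence:
q=13, m=9, k=42, j=20
h = (13 + ⌊13×10/5⌋ + 42 + ⌊42/4⌋ + ⌊20/4⌋ - 2×20) mod 7
= (13 + 26 + 42 + 10 + 5 - 40) mod 7
= 56 mod 7 = 0
h=0 → Saturday

Saturday


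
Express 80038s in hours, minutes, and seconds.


Hours: 80038 ÷ 3600 = 22 remainder 838
Minutes: 838 ÷ 60 = 13 remainder 58
Seconds: 58

22h 13m 58s


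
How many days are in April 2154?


Month: April (month 4)
April has 30 days

30 days


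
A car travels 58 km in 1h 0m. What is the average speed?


58.0 km/h

Distance: 58 km
Time: 1 hours
Speed = 58 / 1 = 58.0 km/h


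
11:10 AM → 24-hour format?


11:10

Input: 11:10 AM
AM hour stays: 11


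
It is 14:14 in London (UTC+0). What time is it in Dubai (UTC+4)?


Time difference = UTC+4 - UTC+0 = +4 hours
New hour = (14 + 4) mod 24
= 18 mod 24 = 18
Minutes unchanged → 18:14

18:14


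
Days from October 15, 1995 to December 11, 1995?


57 days

From October 15, 1995 to December 11, 1995
Rest of October 1995: 31 - 15 = 16
Full months: November 30
Days into December 1995: 11
Total = 16 + 30 + 11 = 57 days


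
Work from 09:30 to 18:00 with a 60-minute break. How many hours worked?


7h 30m (450 minutes)

Total time = (18×60+0) - (9×60+30)
= 1080 - 570 = 510 min
Minus break: 510 - 60 = 450 min
= 7h 30m


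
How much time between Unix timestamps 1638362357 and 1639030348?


667991 seconds (185.6 hours / 7.73 days)

Difference = 1639030348 - 1638362357 = 667991 seconds
In hours: 667991 / 3600 ≈ 185.6
In days: 667991 / 86400 ≈ 7.73


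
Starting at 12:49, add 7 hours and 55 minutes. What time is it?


Start: 769 minutes from midnight
Add: 475 minutes
Total: 1244 minutes
Hours: 1244 ÷ 60 = 20 remainder 44

20:44


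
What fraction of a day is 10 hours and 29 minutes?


Total minutes: 10×60 + 29 = 629
Day = 24×60 = 1440 minutes
Fraction = 629/1440 ≈ 0.4368
As a percentage: 629/1440 × 100 ≈ 43.68%

0.4368 (43.68%)


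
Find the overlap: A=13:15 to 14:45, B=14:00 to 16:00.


Meeting A: 795-885 (in minutes from midnight)
Meeting B: 840-960
Overlap start = max(795, 840) = 840
Overlap end = min(885, 960) = 885
Overlap = max(0, 885 - 840) = 45 min

45 minutes


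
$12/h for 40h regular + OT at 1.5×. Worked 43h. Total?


Regular: 40h × $12 = $480.00
Overtime: 43 - 40 = 3h
OT pay: 3h × $12 × 1.5 = $54.00
Total = $480.00 + $54.00 = $534.00

$534.00


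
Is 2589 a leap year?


No

Rules: divisible by 4 AND (not by 100 OR by 400)
2589 ÷ 4 = 647 remainder 1 → not divisible by 4
Not divisible by 4 → not a leap year


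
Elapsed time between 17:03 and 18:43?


1h 40m

End time in minutes: 18×60 + 43 = 1123
Start time in minutes: 17×60 + 3 = 1023
Difference = 1123 - 1023 = 100 minutes
= 1 hours 40 minutes


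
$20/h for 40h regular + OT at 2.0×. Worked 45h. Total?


$1000.00

Regular: 40h × $20 = $800.00
Overtime: 45 - 40 = 5h
OT pay: 5h × $20 × 2.0 = $200.00
Total = $800.00 + $200.00 = $1000.00


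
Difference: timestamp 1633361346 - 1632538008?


Difference = 1633361346 - 1632538008 = 823338 seconds
In hours: 823338 / 3600 ≈ 228.7
In days: 823338 / 86400 ≈ 9.53

823338 seconds (228.7 hours / 9.53 days)


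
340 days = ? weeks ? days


48 weeks 4 days

Weeks: 340 ÷ 7 = 48 remainder 4


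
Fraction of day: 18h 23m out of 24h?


Total minutes: 18×60 + 23 = 1103
Day = 24×60 = 1440 minutes
Fraction = 1103/1440 ≈ 0.7660
As a percentage: 1103/1440 × 100 ≈ 76.60%

0.7660 (76.60%)


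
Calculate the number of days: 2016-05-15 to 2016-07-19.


From May 15, 2016 to July 19, 2016
Rest of May 2016: 31 - 15 = 16
Full months: June 30
Days into July 2016: 19
Total = 16 + 30 + 19 = 65 days

65 days


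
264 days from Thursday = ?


Tuesday

Start: Thursday (index 3)
(3 + 264) mod 7
= 267 mod 7
= 1
Index 1 → Tuesday


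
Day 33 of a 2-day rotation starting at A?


Shift A

Shifts: A, B
Start: A (index 0)
Day 33: (0 + 33 - 1) mod 2
= 32 mod 2
= 0
Index 0 → shift A


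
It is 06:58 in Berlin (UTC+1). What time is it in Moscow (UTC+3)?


08:58

Time difference = UTC+3 - UTC+1 = +2 hours
New hour = (6 + 2) mod 24
= 8 mod 24 = 8
Minutes unchanged → 08:58


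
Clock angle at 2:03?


43.5°

Hour hand = 2×30 + 3×0.5 = 61.5°
Minute hand = 3×6 = 18°
Difference = |61.5 - 18| = 43.5°


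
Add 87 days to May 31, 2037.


Start: May 31, 2037
Add 87 days
May 31 → June 1: 31 - 31 + 1 = 1 days (87 - 1 = 86 left)
June 1 → July 1: 30 - 1 + 1 = 30 days (86 - 30 = 56 left)
July 1 → August 1: 31 - 1 + 1 = 31 days (56 - 31 = 25 left)
August 1 + 25 = August 26, 2037

August 26, 2037


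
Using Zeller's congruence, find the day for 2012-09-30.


Sunday

Zeller's congruence:
q=30, m=9, k=12, j=20
h = (30 + ⌊13×10/5⌋ + 12 + ⌊12/4⌋ + ⌊20/4⌋ - 2×20) mod 7
= (30 + 26 + 12 + 3 + 5 - 40) mod 7
= 36 mod 7 = 1
h=1 → Sunday


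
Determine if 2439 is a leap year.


No

Rules: divisible by 4 AND (not by 100 OR by 400)
2439 ÷ 4 = 609 remainder 3 → not divisible by 4
Not divisible by 4 → not a leap year


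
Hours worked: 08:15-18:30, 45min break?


Total time = (18×60+30) - (8×60+15)
= 1110 - 495 = 615 min
Minus break: 615 - 45 = 570 min
= 9h 30m

9h 30m (570 minutes)


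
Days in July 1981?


Month: July (month 7)
July has 31 days

31 days


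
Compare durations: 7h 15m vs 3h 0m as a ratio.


29:12 (2.42)

Duration 1: 435 minutes
Duration 2: 180 minutes
Ratio = 435:180
GCD = 15
Simplified = 29:12
As a decimal: 29/12 ≈ 2.42


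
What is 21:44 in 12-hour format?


Hour: 21
21 - 12 = 9 → PM

9:44 PM


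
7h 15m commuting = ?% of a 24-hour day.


Time: 435 minutes
Day: 1440 minutes
Percentage = (435/1440) × 100 ≈ 30.2%

30.2%


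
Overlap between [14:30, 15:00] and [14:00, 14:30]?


0 minutes

Meeting A: 870-900 (in minutes from midnight)
Meeting B: 840-870
Overlap start = max(870, 840) = 870
Overlap end = min(900, 870) = 870
Overlap = max(0, 870 - 870) = 0 min


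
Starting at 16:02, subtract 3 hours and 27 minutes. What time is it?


12:35

Start: 962 minutes from midnight
Subtract: 207 minutes
Remaining: 962 - 207 = 755
Hours: 12, Minutes: 35


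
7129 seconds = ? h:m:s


1h 58m 49s

Hours: 7129 ÷ 3600 = 1 remainder 3529
Minutes: 3529 ÷ 60 = 58 remainder 49
Seconds: 49


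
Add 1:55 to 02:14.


04:09

Start: 134 minutes from midnight
Add: 115 minutes
Total: 249 minutes
Hours: 249 ÷ 60 = 4 remainder 9


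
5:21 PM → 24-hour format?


17:21

Input: 5:21 PM
PM: 5 + 12 = 17


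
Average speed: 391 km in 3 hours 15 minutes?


Distance: 391 km
Time: 3h 15m = 195 min = 195/60 = 13/4 hours
Speed = 391 ÷ (13/4) = 391 × 4 / 13 = 1564/13 ≈ 120.3 km/h

120.3 km/h


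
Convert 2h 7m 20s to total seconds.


Hours: 2 × 3600 = 7200
Minutes: 7 × 60 = 420
Seconds: 20
Total = 7200 + 420 + 20 = 7640

7640 seconds


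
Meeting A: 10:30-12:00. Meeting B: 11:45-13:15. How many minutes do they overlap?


15 minutes

Meeting A: 630-720 (in minutes from midnight)
Meeting B: 705-795
Overlap start = max(630, 705) = 705
Overlap end = min(720, 795) = 720
Overlap = max(0, 720 - 705) = 15 min


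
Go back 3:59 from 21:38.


Start: 1298 minutes from midnight
Subtract: 239 minutes
Remaining: 1298 - 239 = 1059
Hours: 17, Minutes: 39

17:39


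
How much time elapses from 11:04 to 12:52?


End time in minutes: 12×60 + 52 = 772
Start time in minutes: 11×60 + 4 = 664
Difference = 772 - 664 = 108 minutes
= 1 hours 48 minutes

1h 48m


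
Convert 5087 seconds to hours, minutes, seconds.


1h 24m 47s

Hours: 5087 ÷ 3600 = 1 remainder 1487
Minutes: 1487 ÷ 60 = 24 remainder 47
Seconds: 47


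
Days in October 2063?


Month: October (month 10)
October has 31 days

31 days


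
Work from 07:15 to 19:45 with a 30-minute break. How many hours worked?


12h 0m (720 minutes)

Total time = (19×60+45) - (7×60+15)
= 1185 - 435 = 750 min
Minus break: 750 - 30 = 720 min
= 12h 0m


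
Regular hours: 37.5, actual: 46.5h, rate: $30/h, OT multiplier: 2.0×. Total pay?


Regular: 37.5h × $30 = $1125.00
Overtime: 46.5 - 37.5 = 9.0h
OT pay: 9.0h × $30 × 2.0 = $540.00
Total = $1125.00 + $540.00 = $1665.00

$1665.00


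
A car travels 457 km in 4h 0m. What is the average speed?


Distance: 457 km
Time: 4 hours
Speed = 457 / 4 ≈ 114.3 km/h

114.3 km/h


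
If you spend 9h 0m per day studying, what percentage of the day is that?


Time: 540 minutes
Day: 1440 minutes
Percentage = (540/1440) × 100 = 37.5%

37.5%


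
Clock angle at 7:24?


78.0°

Hour hand = 7×30 + 24×0.5 = 222.0°
Minute hand = 24×6 = 144°
Difference = |222.0 - 144| = 78.0°


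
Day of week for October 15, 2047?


Tuesday

Zeller's congruence:
q=15, m=10, k=47, j=20
h = (15 + ⌊13×11/5⌋ + 47 + ⌊47/4⌋ + ⌊20/4⌋ - 2×20) mod 7
= (15 + 28 + 47 + 11 + 5 - 40) mod 7
= 66 mod 7 = 3
h=3 → Tuesday


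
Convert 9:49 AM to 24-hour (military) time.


09:49

Input: 9:49 AM
AM hour stays: 9


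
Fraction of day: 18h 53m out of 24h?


0.7868 (78.68%)

Total minutes: 18×60 + 53 = 1133
Day = 24×60 = 1440 minutes
Fraction = 1133/1440 ≈ 0.7868
As a percentage: 1133/1440 × 100 ≈ 78.68%


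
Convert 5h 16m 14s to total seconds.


18974 seconds

Hours: 5 × 3600 = 18000
Minutes: 16 × 60 = 960
Seconds: 14
Total = 18000 + 960 + 14 = 18974


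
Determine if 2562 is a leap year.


Rules: divisible by 4 AND (not by 100 OR by 400)
2562 ÷ 4 = 640 remainder 2 → not divisible by 4
Not divisible by 4 → not a leap year

No


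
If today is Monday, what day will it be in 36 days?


Start: Monday (index 0)
(0 + 36) mod 7
= 36 mod 7
= 1
Index 1 → Tuesday

Tuesday


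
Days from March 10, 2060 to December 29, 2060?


294 days

From March 10, 2060 to December 29, 2060
Rest of March 2060: 31 - 10 = 21
Full months: April 30, May 31, June 30, July 31, August 31, September 30, October 31, November 30
Days into December 2060: 29
Total = 21 + 30 + 31 + 30 + 31 + 31 + 30 + 31 + 30 + 29 = 294 days


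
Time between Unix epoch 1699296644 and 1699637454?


340810 seconds (94.7 hours / 3.94 days)

Difference = 1699637454 - 1699296644 = 340810 seconds
In hours: 340810 / 3600 ≈ 94.7
In days: 340810 / 86400 ≈ 3.94


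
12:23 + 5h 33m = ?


17:56

Start: 743 minutes from midnight
Add: 333 minutes
Total: 1076 minutes
Hours: 1076 ÷ 60 = 17 remainder 56


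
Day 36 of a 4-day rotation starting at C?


Shift B

Shifts: A, B, C, D
Start: C (index 2)
Day 36: (2 + 36 - 1) mod 4
= 37 mod 4
= 1
Index 1 → shift B


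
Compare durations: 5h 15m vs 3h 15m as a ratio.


Duration 1: 315 minutes
Duration 2: 195 minutes
Ratio = 315:195
GCD = 15
Simplified = 21:13
As a decimal: 21/13 ≈ 1.62

21:13 (1.62)


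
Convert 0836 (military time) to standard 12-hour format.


Hour: 8
8 < 12 → AM

8:36 AM


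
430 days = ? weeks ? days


Weeks: 430 ÷ 7 = 61 remainder 3

61 weeks 3 days


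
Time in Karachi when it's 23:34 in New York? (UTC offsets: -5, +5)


09:34 (next day)

Time difference = UTC+5 - UTC-5 = +10 hours
New hour = (23 + 10) mod 24
= 33 mod 24 = 9
Minutes unchanged → 09:34; 33 ≥ 24 → next day


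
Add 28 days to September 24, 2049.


October 22, 2049

Start: September 24, 2049
Add 28 days
September 24 → October 1: 30 - 24 + 1 = 7 days (28 - 7 = 21 left)
October 1 + 21 = October 22, 2049


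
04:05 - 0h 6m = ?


03:59

Start: 245 minutes from midnight
Subtract: 6 minutes
Remaining: 245 - 6 = 239
Hours: 3, Minutes: 59


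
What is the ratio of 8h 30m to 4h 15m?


Duration 1: 510 minutes
Duration 2: 255 minutes
Ratio = 510:255
GCD = 255
Simplified = 2:1
As a decimal: 2/1 = 2.00

2:1 (2.00)


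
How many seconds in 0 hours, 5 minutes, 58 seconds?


358 seconds

Hours: 0 × 3600 = 0
Minutes: 5 × 60 = 300
Seconds: 58
Total = 0 + 300 + 58 = 358


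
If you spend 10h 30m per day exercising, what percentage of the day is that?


Time: 630 minutes
Day: 1440 minutes
Percentage = (630/1440) × 100 ≈ 43.8%

43.8%


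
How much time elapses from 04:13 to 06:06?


1h 53m

End time in minutes: 6×60 + 6 = 366
Start time in minutes: 4×60 + 13 = 253
Difference = 366 - 253 = 113 minutes
= 1 hours 53 minutes


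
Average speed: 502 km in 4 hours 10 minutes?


Distance: 502 km
Time: 4h 10m = 250 min = 250/60 = 25/6 hours
Speed = 502 ÷ (25/6) = 502 × 6 / 25 = 3012/25 ≈ 120.5 km/h

120.5 km/h


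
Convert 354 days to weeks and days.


Weeks: 354 ÷ 7 = 50 remainder 4

50 weeks 4 days


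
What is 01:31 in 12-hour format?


1:31 AM

Hour: 1
1 < 12 → AM


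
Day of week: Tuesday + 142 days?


Thursday

Start: Tuesday (index 1)
(1 + 142) mod 7
= 143 mod 7
= 3
Index 3 → Thursday


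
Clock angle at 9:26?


Hour hand = 9×30 + 26×0.5 = 283.0°
Minute hand = 26×6 = 156°
Difference = |283.0 - 156| = 127.0°

127.0°


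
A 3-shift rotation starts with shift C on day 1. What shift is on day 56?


Shift A

Shifts: A, B, C
Start: C (index 2)
Day 56: (2 + 56 - 1) mod 3
= 57 mod 3
= 0
Index 0 → shift A


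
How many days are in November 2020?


Month: November (month 11)
November has 30 days

30 days


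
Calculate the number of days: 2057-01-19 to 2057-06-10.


From January 19, 2057 to June 10, 2057
Rest of January 2057: 31 - 19 = 12
Full months: February 2057 28, March 31, April 30, May 31
Days into June 2057: 10
Total = 12 + 28 + 31 + 30 + 31 + 10 = 142 days

142 days


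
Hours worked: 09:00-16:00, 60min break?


Total time = (16×60+0) - (9×60+0)
= 960 - 540 = 420 min
Minus break: 420 - 60 = 360 min
= 6h 0m

6h 0m (360 minutes)


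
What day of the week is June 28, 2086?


Zeller's congruence:
q=28, m=6, k=86, j=20
h = (28 + ⌊13×7/5⌋ + 86 + ⌊86/4⌋ + ⌊20/4⌋ - 2×20) mod 7
= (28 + 18 + 86 + 21 + 5 - 40) mod 7
= 118 mod 7 = 6
h=6 → Friday

Friday


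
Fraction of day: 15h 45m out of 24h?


Total minutes: 15×60 + 45 = 945
Day = 24×60 = 1440 minutes
Fraction = 945/1440 ≈ 0.6563
As a percentage: 945/1440 × 100 ≈ 65.63%

0.6563 (65.63%)


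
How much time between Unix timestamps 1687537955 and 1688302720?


764765 seconds (212.4 hours / 8.85 days)

Difference = 1688302720 - 1687537955 = 764765 seconds
In hours: 764765 / 3600 ≈ 212.4
In days: 764765 / 86400 ≈ 8.85


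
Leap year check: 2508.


Rules: divisible by 4 AND (not by 100 OR by 400)
2508 ÷ 4 = 627 exactly → divisible by 4
2508 ÷ 100 = 25 remainder 8 → not divisible by 100
Divisible by 4 but not by 100 → leap year

Yes


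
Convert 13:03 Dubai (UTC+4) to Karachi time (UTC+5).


Time difference = UTC+5 - UTC+4 = +1 hours
New hour = (13 + 1) mod 24
= 14 mod 24 = 14
Minutes unchanged → 14:03

14:03


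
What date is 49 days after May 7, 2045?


Start: May 7, 2045
Add 49 days
May 7 → June 1: 31 - 7 + 1 = 25 days (49 - 25 = 24 left)
June 1 + 24 = June 25, 2045

June 25, 2045


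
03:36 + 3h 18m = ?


Start: 216 minutes from midnight
Add: 198 minutes
Total: 414 minutes
Hours: 414 ÷ 60 = 6 remainder 54

06:54


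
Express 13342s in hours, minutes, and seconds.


Hours: 13342 ÷ 3600 = 3 remainder 2542
Minutes: 2542 ÷ 60 = 42 remainder 22
Seconds: 22

3h 42m 22s


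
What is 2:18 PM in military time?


14:18

Input: 2:18 PM
PM: 2 + 12 = 14


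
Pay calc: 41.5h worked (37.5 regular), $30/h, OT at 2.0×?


$1365.00

Regular: 37.5h × $30 = $1125.00
Overtime: 41.5 - 37.5 = 4.0h
OT pay: 4.0h × $30 × 2.0 = $240.00
Total = $1125.00 + $240.00 = $1365.00


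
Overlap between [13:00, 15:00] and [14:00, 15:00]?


60 minutes

Meeting A: 780-900 (in minutes from midnight)
Meeting B: 840-900
Overlap start = max(780, 840) = 840
Overlap end = min(900, 900) = 900
Overlap = max(0, 900 - 840) = 60 min


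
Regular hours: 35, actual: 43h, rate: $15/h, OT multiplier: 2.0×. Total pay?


Regular: 35h × $15 = $525.00
Overtime: 43 - 35 = 8h
OT pay: 8h × $15 × 2.0 = $240.00
Total = $525.00 + $240.00 = $765.00

$765.00


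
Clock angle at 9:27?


Hour hand = 9×30 + 27×0.5 = 283.5°
Minute hand = 27×6 = 162°
Difference = |283.5 - 162| = 121.5°

121.5°


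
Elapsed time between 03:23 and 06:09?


2h 46m

End time in minutes: 6×60 + 9 = 369
Start time in minutes: 3×60 + 23 = 203
Difference = 369 - 203 = 166 minutes
= 2 hours 46 minutes


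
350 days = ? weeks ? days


50 weeks 0 days

Weeks: 350 ÷ 7 = 50 remainder 0


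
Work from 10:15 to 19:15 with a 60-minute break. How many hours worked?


8h 0m (480 minutes)

Total time = (19×60+15) - (10×60+15)
= 1155 - 615 = 540 min
Minus break: 540 - 60 = 480 min
= 8h 0m


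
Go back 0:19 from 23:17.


Start: 1397 minutes from midnight
Subtract: 19 minutes
Remaining: 1397 - 19 = 1378
Hours: 22, Minutes: 58

22:58


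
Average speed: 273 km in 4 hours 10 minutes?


Distance: 273 km
Time: 4h 10m = 250 min = 250/60 = 25/6 hours
Speed = 273 ÷ (25/6) = 273 × 6 / 25 = 1638/25 ≈ 65.5 km/h

65.5 km/h


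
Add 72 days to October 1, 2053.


Start: October 1, 2053
Add 72 days
October 1 → November 1: 31 - 1 + 1 = 31 days (72 - 31 = 41 left)
November 1 → December 1: 30 - 1 + 1 = 30 days (41 - 30 = 11 left)
December 1 + 11 = December 12, 2053

December 12, 2053


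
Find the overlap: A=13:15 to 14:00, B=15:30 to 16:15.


0 minutes

Meeting A: 795-840 (in minutes from midnight)
Meeting B: 930-975
Overlap start = max(795, 930) = 930
Overlap end = min(840, 975) = 840
Overlap = max(0, 840 - 930) = 0 min


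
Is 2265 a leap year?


No

Rules: divisible by 4 AND (not by 100 OR by 400)
2265 ÷ 4 = 566 remainder 1 → not divisible by 4
Not divisible by 4 → not a leap year


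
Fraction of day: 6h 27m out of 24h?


0.2688 (26.88%)

Total minutes: 6×60 + 27 = 387
Day = 24×60 = 1440 minutes
Fraction = 387/1440 ≈ 0.2688
As a percentage: 387/1440 × 100 ≈ 26.88%


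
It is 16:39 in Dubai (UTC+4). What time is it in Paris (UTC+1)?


13:39

Time difference = UTC+1 - UTC+4 = -3 hours
New hour = (16 -3) mod 24
= 13 mod 24 = 13
Minutes unchanged → 13:39


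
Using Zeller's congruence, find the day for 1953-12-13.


Zeller's congruence:
q=13, m=12, k=53, j=19
h = (13 + ⌊13×13/5⌋ + 53 + ⌊53/4⌋ + ⌊19/4⌋ - 2×19) mod 7
= (13 + 33 + 53 + 13 + 4 - 38) mod 7
= 78 mod 7 = 1
h=1 → Sunday

Sunday


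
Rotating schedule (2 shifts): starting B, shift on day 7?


Shifts: A, B
Start: B (index 1)
Day 7: (1 + 7 - 1) mod 2
= 7 mod 2
= 1
Index 1 → shift B

Shift B


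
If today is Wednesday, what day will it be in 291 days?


Start: Wednesday (index 2)
(2 + 291) mod 7
= 293 mod 7
= 6
Index 6 → Sunday

Sunday


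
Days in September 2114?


30 days

Month: September (month 9)
September has 30 days


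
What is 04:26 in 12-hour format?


4:26 AM

Hour: 4
4 < 12 → AM


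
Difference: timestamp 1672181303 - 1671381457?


Difference = 1672181303 - 1671381457 = 799846 seconds
In hours: 799846 / 3600 ≈ 222.2
In days: 799846 / 86400 ≈ 9.26

799846 seconds (222.2 hours / 9.26 days)


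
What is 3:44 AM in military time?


03:44

Input: 3:44 AM
AM hour stays: 3


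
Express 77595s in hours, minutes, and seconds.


Hours: 77595 ÷ 3600 = 21 remainder 1995
Minutes: 1995 ÷ 60 = 33 remainder 15
Seconds: 15

21h 33m 15s


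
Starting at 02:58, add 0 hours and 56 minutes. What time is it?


Start: 178 minutes from midnight
Add: 56 minutes
Total: 234 minutes
Hours: 234 ÷ 60 = 3 remainder 54

03:54


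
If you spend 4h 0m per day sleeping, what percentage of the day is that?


16.7%

Time: 240 minutes
Day: 1440 minutes
Percentage = (240/1440) × 100 ≈ 16.7%


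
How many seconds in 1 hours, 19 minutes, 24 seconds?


4764 seconds

Hours: 1 × 3600 = 3600
Minutes: 19 × 60 = 1140
Seconds: 24
Total = 3600 + 1140 + 24 = 4764


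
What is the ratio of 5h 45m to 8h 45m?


Duration 1: 345 minutes
Duration 2: 525 minutes
Ratio = 345:525
GCD = 15
Simplified = 23:35
As a decimal: 23/35 ≈ 0.66

23:35 (0.66)


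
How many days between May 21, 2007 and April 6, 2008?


From May 21, 2007 to April 6, 2008
Rest of May 2007: 31 - 21 = 10
Full months: June 30, July 31, August 31, September 30, October 31, November 30, December 31, January 31, February 2008 29, March 31
Days into April 2008: 6
Total = 10 + 30 + 31 + 31 + 30 + 31 + 30 + 31 + 31 + 29 + 31 + 6 = 321 days

321 days


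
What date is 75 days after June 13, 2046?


August 27, 2046

Start: June 13, 2046
Add 75 days
June 13 → July 1: 30 - 13 + 1 = 18 days (75 - 18 = 57 left)
July 1 → August 1: 31 - 1 + 1 = 31 days (57 - 31 = 26 left)
August 1 + 26 = August 27, 2046


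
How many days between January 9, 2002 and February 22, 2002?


From January 9, 2002 to February 22, 2002
Rest of January 2002: 31 - 9 = 22
Days into February 2002: 22
Total = 22 + 22 = 44 days

44 days


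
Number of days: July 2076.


Month: July (month 7)
July has 31 days

31 days


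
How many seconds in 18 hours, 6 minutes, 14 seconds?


65174 seconds

Hours: 18 × 3600 = 64800
Minutes: 6 × 60 = 360
Seconds: 14
Total = 64800 + 360 + 14 = 65174


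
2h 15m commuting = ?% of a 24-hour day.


Time: 135 minutes
Day: 1440 minutes
Percentage = (135/1440) × 100 ≈ 9.4%

9.4%


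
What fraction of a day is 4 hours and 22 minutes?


Total minutes: 4×60 + 22 = 262
Day = 24×60 = 1440 minutes
Fraction = 262/1440 ≈ 0.1819
As a percentage: 262/1440 × 100 ≈ 18.19%

0.1819 (18.19%)


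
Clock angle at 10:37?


96.5°

Hour hand = 10×30 + 37×0.5 = 318.5°
Minute hand = 37×6 = 222°
Difference = |318.5 - 222| = 96.5°


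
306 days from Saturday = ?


Start: Saturday (index 5)
(5 + 306) mod 7
= 311 mod 7
= 3
Index 3 → Thursday

Thursday


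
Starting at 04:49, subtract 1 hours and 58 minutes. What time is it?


02:51

Start: 289 minutes from midnight
Subtract: 118 minutes
Remaining: 289 - 118 = 171
Hours: 2, Minutes: 51


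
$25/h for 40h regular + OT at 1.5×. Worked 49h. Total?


Regular: 40h × $25 = $1000.00
Overtime: 49 - 40 = 9h
OT pay: 9h × $25 × 1.5 = $337.50
Total = $1000.00 + $337.50 = $1337.50

$1337.50


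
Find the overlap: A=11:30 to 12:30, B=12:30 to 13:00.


Meeting A: 690-750 (in minutes from midnight)
Meeting B: 750-780
Overlap start = max(690, 750) = 750
Overlap end = min(750, 780) = 750
Overlap = max(0, 750 - 750) = 0 min

0 minutes


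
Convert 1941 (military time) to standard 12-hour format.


7:41 PM

Hour: 19
19 - 12 = 7 → PM


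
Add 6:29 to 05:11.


11:40

Start: 311 minutes from midnight
Add: 389 minutes
Total: 700 minutes
Hours: 700 ÷ 60 = 11 remainder 40


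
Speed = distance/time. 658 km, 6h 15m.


Distance: 658 km
Time: 6h 15m = 375 min = 375/60 = 25/4 hours
Speed = 658 ÷ (25/4) = 658 × 4 / 25 = 2632/25 ≈ 105.3 km/h

105.3 km/h


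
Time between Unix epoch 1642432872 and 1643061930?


Difference = 1643061930 - 1642432872 = 629058 seconds
In hours: 629058 / 3600 ≈ 174.7
In days: 629058 / 86400 ≈ 7.28

629058 seconds (174.7 hours / 7.28 days)


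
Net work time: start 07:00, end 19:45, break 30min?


Total time = (19×60+45) - (7×60+0)
= 1185 - 420 = 765 min
Minus break: 765 - 30 = 735 min
= 12h 15m

12h 15m (735 minutes)


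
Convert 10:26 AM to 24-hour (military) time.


10:26

Input: 10:26 AM
AM hour stays: 10


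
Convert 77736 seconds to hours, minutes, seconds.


21h 35m 36s

Hours: 77736 ÷ 3600 = 21 remainder 2136
Minutes: 2136 ÷ 60 = 35 remainder 36
Seconds: 36


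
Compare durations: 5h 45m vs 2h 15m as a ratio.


23:9 (2.56)

Duration 1: 345 minutes
Duration 2: 135 minutes
Ratio = 345:135
GCD = 15
Simplified = 23:9
As a decimal: 23/9 ≈ 2.56


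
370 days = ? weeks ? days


Weeks: 370 ÷ 7 = 52 remainder 6

52 weeks 6 days


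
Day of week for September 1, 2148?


Zeller's congruence:
q=1, m=9, k=48, j=21
h = (1 + ⌊13×10/5⌋ + 48 + ⌊48/4⌋ + ⌊21/4⌋ - 2×21) mod 7
= (1 + 26 + 48 + 12 + 5 - 42) mod 7
= 50 mod 7 = 1
h=1 → Sunday

Sunday


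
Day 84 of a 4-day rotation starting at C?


Shifts: A, B, C, D
Start: C (index 2)
Day 84: (2 + 84 - 1) mod 4
= 85 mod 4
= 1
Index 1 → shift B

Shift B


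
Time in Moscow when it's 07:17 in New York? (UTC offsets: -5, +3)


15:17

Time difference = UTC+3 - UTC-5 = +8 hours
New hour = (7 + 8) mod 24
= 15 mod 24 = 15
Minutes unchanged → 15:17


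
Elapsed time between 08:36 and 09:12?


End time in minutes: 9×60 + 12 = 552
Start time in minutes: 8×60 + 36 = 516
Difference = 552 - 516 = 36 minutes
= 0 hours 36 minutes

0h 36m


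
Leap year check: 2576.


Rules: divisible by 4 AND (not by 100 OR by 400)
2576 ÷ 4 = 644 exactly → divisible by 4
2576 ÷ 100 = 25 remainder 76 → not divisible by 100
Divisible by 4 but not by 100 → leap year

Yes


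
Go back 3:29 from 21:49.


Start: 1309 minutes from midnight
Subtract: 209 minutes
Remaining: 1309 - 209 = 1100
Hours: 18, Minutes: 20

18:20


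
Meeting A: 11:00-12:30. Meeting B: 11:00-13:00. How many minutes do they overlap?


90 minutes

Meeting A: 660-750 (in minutes from midnight)
Meeting B: 660-780
Overlap start = max(660, 660) = 660
Overlap end = min(750, 780) = 750
Overlap = max(0, 750 - 660) = 90 min


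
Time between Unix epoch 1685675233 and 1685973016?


Difference = 1685973016 - 1685675233 = 297783 seconds
In hours: 297783 / 3600 ≈ 82.7
In days: 297783 / 86400 ≈ 3.45

297783 seconds (82.7 hours / 3.45 days)


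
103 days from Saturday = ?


Start: Saturday (index 5)
(5 + 103) mod 7
= 108 mod 7
= 3
Index 3 → Thursday

Thursday


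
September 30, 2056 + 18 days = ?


October 18, 2056

Start: September 30, 2056
Add 18 days
September 30 → October 1: 30 - 30 + 1 = 1 days (18 - 1 = 17 left)
October 1 + 17 = October 18, 2056


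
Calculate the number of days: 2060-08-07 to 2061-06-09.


306 days

From August 7, 2060 to June 9, 2061
Rest of August 2060: 31 - 7 = 24
Full months: September 30, October 31, November 30, December 31, January 31, February 2061 28, March 31, April 30, May 31
Days into June 2061: 9
Total = 24 + 30 + 31 + 30 + 31 + 31 + 28 + 31 + 30 + 31 + 9 = 306 days


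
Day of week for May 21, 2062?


Zeller's congruence:
q=21, m=5, k=62, j=20
h = (21 + ⌊13×6/5⌋ + 62 + ⌊62/4⌋ + ⌊20/4⌋ - 2×20) mod 7
= (21 + 15 + 62 + 15 + 5 - 40) mod 7
= 78 mod 7 = 1
h=1 → Sunday

Sunday


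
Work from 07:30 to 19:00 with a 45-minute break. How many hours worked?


10h 45m (645 minutes)

Total time = (19×60+0) - (7×60+30)
= 1140 - 450 = 690 min
Minus break: 690 - 45 = 645 min
= 10h 45m


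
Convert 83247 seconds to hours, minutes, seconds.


Hours: 83247 ÷ 3600 = 23 remainder 447
Minutes: 447 ÷ 60 = 7 remainder 27
Seconds: 27

23h 7m 27s


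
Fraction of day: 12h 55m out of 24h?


0.5382 (53.82%)

Total minutes: 12×60 + 55 = 775
Day = 24×60 = 1440 minutes
Fraction = 775/1440 ≈ 0.5382
As a percentage: 775/1440 × 100 ≈ 53.82%


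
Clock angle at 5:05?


Hour hand = 5×30 + 5×0.5 = 152.5°
Minute hand = 5×6 = 30°
Difference = |152.5 - 30| = 122.5°

122.5°


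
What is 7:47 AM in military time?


Input: 7:47 AM
AM hour stays: 7

07:47


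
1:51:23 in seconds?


6683 seconds

Hours: 1 × 3600 = 3600
Minutes: 51 × 60 = 3060
Seconds: 23
Total = 3600 + 3060 + 23 = 6683


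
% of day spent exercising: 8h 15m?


34.4%

Time: 495 minutes
Day: 1440 minutes
Percentage = (495/1440) × 100 ≈ 34.4%


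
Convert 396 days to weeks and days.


56 weeks 4 days

Weeks: 396 ÷ 7 = 56 remainder 4


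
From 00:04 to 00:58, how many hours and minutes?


0h 54m

End time in minutes: 0×60 + 58 = 58
Start time in minutes: 0×60 + 4 = 4
Difference = 58 - 4 = 54 minutes
= 0 hours 54 minutes


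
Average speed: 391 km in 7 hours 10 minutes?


Distance: 391 km
Time: 7h 10m = 430 min = 430/60 = 43/6 hours
Speed = 391 ÷ (43/6) = 391 × 6 / 43 = 2346/43 ≈ 54.6 km/h

54.6 km/h


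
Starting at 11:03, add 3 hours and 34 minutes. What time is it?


14:37

Start: 663 minutes from midnight
Add: 214 minutes
Total: 877 minutes
Hours: 877 ÷ 60 = 14 remainder 37


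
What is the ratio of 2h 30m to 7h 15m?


10:29 (0.34)

Duration 1: 150 minutes
Duration 2: 435 minutes
Ratio = 150:435
GCD = 15
Simplified = 10:29
As a decimal: 10/29 ≈ 0.34


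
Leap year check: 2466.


Rules: divisible by 4 AND (not by 100 OR by 400)
2466 ÷ 4 = 616 remainder 2 → not divisible by 4
Not divisible by 4 → not a leap year

No


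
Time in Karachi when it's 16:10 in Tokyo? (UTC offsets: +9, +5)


12:10

Time difference = UTC+5 - UTC+9 = -4 hours
New hour = (16 -4) mod 24
= 12 mod 24 = 12
Minutes unchanged → 12:10


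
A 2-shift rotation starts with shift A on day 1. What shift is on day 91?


Shift A

Shifts: A, B
Start: A (index 0)
Day 91: (0 + 91 - 1) mod 2
= 90 mod 2
= 0
Index 0 → shift A


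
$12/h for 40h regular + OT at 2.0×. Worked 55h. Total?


$840.00

Regular: 40h × $12 = $480.00
Overtime: 55 - 40 = 15h
OT pay: 15h × $12 × 2.0 = $360.00
Total = $480.00 + $360.00 = $840.00


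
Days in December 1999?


31 days

Month: December (month 12)
December has 31 days


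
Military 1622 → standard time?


4:22 PM

Hour: 16
16 - 12 = 4 → PM


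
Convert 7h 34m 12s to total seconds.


Hours: 7 × 3600 = 25200
Minutes: 34 × 60 = 2040
Seconds: 12
Total = 25200 + 2040 + 12 = 27252

27252 seconds


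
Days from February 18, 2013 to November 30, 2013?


285 days

From February 18, 2013 to November 30, 2013
Rest of February 2013: 28 - 18 = 10
Full months: March 31, April 30, May 31, June 30, July 31, August 31, September 30, October 31
Days into November 2013: 30
Total = 10 + 31 + 30 + 31 + 30 + 31 + 31 + 30 + 31 + 30 = 285 days


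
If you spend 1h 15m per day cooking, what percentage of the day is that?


5.2%

Time: 75 minutes
Day: 1440 minutes
Percentage = (75/1440) × 100 ≈ 5.2%


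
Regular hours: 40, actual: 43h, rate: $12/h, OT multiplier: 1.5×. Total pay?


$534.00

Regular: 40h × $12 = $480.00
Overtime: 43 - 40 = 3h
OT pay: 3h × $12 × 1.5 = $54.00
Total = $480.00 + $54.00 = $534.00
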